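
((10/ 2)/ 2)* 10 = 25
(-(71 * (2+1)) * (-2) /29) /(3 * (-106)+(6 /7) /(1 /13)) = -497 /10382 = -0.05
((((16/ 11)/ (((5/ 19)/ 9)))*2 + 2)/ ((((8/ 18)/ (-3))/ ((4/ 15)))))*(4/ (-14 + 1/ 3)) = 602856/ 11275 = 53.47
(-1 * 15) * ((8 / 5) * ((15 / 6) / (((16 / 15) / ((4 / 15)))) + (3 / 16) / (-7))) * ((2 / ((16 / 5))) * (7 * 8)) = -1005 / 2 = -502.50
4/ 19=0.21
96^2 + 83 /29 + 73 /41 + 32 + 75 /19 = 209115623 /22591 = 9256.59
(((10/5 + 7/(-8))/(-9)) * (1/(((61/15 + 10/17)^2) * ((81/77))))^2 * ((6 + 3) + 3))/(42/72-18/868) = -26864383488250/5234955636488157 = -0.01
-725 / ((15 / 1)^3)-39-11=-6779 / 135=-50.21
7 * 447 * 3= 9387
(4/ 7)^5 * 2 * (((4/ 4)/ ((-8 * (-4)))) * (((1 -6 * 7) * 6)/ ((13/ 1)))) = -15744/ 218491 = -0.07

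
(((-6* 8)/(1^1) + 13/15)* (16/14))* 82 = -4417.07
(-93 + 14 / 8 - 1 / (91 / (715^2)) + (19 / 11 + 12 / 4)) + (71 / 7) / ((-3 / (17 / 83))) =-437533409 / 76692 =-5705.07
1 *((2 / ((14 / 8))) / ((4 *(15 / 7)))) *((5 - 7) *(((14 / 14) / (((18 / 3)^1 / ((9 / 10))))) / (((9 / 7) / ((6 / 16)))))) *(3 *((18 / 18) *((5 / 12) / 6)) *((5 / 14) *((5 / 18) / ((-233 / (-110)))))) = -275 / 2415744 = -0.00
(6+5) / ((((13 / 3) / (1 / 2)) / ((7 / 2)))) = 231 / 52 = 4.44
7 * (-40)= -280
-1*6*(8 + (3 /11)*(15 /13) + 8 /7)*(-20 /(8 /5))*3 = 2130075 /1001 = 2127.95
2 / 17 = 0.12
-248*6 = -1488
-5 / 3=-1.67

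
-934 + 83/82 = -76505/82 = -932.99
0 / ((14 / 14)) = 0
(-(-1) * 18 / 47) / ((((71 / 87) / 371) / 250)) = 43526.07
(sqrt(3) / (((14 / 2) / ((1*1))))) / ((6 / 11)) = 11*sqrt(3) / 42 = 0.45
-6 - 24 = -30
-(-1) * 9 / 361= 0.02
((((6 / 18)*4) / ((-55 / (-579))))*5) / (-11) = -772 / 121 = -6.38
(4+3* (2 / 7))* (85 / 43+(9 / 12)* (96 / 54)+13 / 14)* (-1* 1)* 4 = -520540 / 6321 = -82.35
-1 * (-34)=34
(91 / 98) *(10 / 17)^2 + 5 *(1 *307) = 3105955 / 2023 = 1535.32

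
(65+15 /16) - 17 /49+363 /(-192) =199763 /3136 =63.70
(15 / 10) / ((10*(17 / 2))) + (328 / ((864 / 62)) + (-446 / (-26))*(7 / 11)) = 11312789 / 328185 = 34.47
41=41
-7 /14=-1 /2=-0.50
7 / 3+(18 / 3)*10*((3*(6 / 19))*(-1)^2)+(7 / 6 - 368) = -11691 / 38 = -307.66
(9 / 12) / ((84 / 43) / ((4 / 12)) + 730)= 129 / 126568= 0.00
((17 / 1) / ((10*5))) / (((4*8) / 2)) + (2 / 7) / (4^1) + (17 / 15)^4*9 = 18825479 / 1260000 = 14.94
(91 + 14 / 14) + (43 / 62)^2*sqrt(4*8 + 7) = 1849*sqrt(39) / 3844 + 92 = 95.00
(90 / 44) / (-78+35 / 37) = -1665 / 62722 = -0.03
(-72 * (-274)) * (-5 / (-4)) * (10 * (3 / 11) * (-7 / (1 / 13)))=-67321800 / 11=-6120163.64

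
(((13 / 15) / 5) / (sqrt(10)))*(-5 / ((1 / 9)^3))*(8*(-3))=37908*sqrt(10) / 25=4795.02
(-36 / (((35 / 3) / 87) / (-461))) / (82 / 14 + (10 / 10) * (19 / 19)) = 360963 / 20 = 18048.15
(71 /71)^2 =1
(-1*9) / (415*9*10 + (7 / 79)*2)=-711 / 2950664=-0.00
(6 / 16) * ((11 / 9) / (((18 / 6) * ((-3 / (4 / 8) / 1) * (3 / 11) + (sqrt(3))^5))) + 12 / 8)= 1331 * sqrt(3) / 232632 + 262195 / 465264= 0.57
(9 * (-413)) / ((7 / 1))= -531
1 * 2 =2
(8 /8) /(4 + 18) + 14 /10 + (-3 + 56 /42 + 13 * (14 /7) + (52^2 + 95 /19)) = 902477 /330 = 2734.78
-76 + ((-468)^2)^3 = 10506912570445748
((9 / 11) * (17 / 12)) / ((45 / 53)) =1.37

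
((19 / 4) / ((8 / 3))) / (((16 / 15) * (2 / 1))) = 855 / 1024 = 0.83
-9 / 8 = -1.12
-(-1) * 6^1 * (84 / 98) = 36 / 7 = 5.14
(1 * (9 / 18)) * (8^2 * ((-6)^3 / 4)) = -1728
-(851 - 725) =-126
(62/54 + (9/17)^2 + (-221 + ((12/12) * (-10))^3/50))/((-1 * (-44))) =-1869377/343332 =-5.44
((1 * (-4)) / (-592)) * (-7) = -7 / 148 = -0.05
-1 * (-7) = 7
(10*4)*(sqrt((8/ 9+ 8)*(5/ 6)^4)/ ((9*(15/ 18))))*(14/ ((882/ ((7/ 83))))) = 400*sqrt(5)/ 60507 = 0.01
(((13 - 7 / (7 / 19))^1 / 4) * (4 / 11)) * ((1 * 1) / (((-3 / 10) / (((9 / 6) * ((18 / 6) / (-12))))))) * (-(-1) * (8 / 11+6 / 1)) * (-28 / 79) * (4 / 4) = 15540 / 9559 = 1.63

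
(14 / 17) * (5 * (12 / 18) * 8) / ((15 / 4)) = 896 / 153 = 5.86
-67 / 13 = -5.15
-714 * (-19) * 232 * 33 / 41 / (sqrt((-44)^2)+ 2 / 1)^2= 25965324 / 21689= 1197.17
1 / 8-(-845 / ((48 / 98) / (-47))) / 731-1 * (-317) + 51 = 2256175 / 8772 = 257.20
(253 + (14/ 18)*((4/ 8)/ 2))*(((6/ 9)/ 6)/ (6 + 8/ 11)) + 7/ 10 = 585241/ 119880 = 4.88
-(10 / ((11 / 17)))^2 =-28900 / 121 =-238.84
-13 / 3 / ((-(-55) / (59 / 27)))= -767 / 4455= -0.17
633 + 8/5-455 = 898/5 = 179.60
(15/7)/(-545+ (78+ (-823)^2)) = 15/4738034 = 0.00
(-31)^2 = 961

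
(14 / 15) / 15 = 14 / 225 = 0.06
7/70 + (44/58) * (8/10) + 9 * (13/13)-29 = -1119/58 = -19.29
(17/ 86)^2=289/ 7396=0.04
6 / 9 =2 / 3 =0.67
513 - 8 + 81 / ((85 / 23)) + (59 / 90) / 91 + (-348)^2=16934673667 / 139230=121630.92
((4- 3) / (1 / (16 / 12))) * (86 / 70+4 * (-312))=-174548 / 105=-1662.36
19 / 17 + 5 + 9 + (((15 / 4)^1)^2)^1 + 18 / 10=42133 / 1360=30.98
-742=-742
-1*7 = -7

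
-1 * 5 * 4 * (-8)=160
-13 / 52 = -1 / 4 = -0.25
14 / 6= 7 / 3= 2.33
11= 11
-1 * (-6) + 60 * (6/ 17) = 462/ 17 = 27.18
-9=-9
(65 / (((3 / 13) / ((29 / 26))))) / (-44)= -1885 / 264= -7.14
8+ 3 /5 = 43 /5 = 8.60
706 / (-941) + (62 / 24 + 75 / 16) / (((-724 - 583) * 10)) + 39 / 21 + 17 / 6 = 16280307137 / 4132420320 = 3.94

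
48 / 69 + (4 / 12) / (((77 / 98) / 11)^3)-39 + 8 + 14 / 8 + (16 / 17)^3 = 1202688167 / 1355988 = 886.95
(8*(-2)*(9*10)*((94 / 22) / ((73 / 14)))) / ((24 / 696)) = -27478080 / 803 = -34219.28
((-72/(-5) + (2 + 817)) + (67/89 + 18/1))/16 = 47401/890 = 53.26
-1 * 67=-67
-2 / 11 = -0.18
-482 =-482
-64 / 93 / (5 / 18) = -384 / 155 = -2.48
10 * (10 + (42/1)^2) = 17740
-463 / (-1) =463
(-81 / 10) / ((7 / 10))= -81 / 7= -11.57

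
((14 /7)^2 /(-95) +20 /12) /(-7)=-463 /1995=-0.23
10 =10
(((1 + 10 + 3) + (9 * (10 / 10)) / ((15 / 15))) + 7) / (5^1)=6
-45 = -45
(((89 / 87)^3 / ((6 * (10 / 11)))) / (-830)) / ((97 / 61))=-473034199 / 3180964591800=-0.00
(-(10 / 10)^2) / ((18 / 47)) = -47 / 18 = -2.61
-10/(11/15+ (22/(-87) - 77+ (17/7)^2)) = 213150/1505299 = 0.14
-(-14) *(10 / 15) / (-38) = -14 / 57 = -0.25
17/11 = 1.55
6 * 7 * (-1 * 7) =-294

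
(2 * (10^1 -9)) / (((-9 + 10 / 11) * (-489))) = 22 / 43521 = 0.00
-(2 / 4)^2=-1 / 4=-0.25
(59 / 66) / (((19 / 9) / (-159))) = -28143 / 418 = -67.33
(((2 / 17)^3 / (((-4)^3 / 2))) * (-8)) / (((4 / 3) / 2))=3 / 4913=0.00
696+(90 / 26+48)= 9717 / 13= 747.46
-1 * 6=-6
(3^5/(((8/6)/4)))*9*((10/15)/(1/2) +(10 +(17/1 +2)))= 199017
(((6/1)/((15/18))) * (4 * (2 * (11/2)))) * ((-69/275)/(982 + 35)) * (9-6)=-3312/14125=-0.23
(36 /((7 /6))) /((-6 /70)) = -360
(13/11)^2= 169/121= 1.40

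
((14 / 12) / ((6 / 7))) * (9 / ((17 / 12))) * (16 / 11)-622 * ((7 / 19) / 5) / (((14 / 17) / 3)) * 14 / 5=-40406898 / 88825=-454.90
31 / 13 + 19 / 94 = 3161 / 1222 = 2.59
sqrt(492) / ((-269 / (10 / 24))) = -5 * sqrt(123) / 1614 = -0.03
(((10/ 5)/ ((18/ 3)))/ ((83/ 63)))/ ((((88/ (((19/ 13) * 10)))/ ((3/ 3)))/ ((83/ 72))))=665/ 13728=0.05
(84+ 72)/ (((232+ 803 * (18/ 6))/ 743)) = 115908/ 2641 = 43.89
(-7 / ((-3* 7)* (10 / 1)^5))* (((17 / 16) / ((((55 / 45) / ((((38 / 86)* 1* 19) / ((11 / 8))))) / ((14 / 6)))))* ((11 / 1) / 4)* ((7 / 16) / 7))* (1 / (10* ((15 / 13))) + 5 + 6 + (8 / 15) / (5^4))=2976929823 / 37840000000000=0.00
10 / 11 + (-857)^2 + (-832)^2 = 15693413 / 11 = 1426673.91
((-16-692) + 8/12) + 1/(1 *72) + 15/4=-50657/72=-703.57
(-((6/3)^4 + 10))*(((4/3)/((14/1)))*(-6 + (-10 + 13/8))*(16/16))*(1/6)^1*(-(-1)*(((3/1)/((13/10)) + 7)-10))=-115/28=-4.11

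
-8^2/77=-64/77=-0.83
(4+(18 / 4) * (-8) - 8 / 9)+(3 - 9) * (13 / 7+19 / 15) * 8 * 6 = -293752 / 315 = -932.55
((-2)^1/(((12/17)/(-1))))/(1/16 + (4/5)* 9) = 680/1743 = 0.39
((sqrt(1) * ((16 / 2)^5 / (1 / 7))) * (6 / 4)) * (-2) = -688128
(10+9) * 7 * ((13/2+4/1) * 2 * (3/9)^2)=931/3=310.33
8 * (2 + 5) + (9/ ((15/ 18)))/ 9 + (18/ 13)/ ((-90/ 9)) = 3709/ 65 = 57.06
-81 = -81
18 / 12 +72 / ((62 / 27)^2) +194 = 401995 / 1922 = 209.15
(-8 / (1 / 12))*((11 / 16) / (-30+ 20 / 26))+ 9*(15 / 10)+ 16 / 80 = 1516 / 95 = 15.96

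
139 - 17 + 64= 186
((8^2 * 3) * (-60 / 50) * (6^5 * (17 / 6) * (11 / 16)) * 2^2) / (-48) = 1454112 / 5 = 290822.40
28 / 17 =1.65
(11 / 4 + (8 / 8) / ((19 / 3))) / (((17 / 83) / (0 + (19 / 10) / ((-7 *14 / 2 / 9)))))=-9711 / 1960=-4.95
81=81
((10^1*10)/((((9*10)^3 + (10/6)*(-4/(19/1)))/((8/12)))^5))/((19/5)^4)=95/309706901639320283295225741305992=0.00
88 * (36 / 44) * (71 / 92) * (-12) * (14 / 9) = -23856 / 23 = -1037.22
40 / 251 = 0.16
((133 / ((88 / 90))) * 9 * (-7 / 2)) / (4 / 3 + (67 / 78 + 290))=-4901715 / 334268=-14.66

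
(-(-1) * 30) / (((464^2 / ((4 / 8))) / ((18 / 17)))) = 135 / 1830016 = 0.00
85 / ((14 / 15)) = 1275 / 14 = 91.07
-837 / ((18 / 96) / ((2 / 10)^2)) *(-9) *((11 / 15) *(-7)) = -1031184 / 125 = -8249.47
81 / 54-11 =-19 / 2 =-9.50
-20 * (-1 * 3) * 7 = 420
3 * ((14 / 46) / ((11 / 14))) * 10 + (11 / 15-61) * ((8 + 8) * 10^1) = -7309964 / 759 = -9631.05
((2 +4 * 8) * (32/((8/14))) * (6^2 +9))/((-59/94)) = -8053920/59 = -136507.12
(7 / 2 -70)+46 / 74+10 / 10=-4801 / 74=-64.88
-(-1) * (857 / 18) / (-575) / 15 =-857 / 155250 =-0.01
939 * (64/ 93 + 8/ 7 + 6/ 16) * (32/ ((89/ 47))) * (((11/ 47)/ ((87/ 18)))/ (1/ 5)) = 4746795240/ 560077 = 8475.25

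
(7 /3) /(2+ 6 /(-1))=-7 /12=-0.58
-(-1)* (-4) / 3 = -1.33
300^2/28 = 22500/7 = 3214.29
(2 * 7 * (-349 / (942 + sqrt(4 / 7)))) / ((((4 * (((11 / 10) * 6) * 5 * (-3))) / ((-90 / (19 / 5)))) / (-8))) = 2.48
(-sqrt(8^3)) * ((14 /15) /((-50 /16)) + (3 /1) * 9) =-160208 * sqrt(2) /375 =-604.18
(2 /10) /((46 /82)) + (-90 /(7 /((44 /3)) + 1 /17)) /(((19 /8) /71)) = -4397030021 /876185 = -5018.38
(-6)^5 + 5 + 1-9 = -7779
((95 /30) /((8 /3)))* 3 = 57 /16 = 3.56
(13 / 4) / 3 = 13 / 12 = 1.08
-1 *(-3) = 3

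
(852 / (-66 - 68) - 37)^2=8439025 / 4489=1879.93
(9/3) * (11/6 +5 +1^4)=47/2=23.50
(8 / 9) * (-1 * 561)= -1496 / 3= -498.67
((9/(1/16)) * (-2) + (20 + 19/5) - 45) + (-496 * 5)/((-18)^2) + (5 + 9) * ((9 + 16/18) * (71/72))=-292139/1620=-180.33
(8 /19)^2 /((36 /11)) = 176 /3249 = 0.05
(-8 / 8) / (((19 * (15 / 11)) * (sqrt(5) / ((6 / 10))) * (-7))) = 11 * sqrt(5) / 16625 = 0.00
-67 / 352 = -0.19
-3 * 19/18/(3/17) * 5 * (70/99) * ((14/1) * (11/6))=-395675/243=-1628.29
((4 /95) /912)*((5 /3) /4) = 1 /51984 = 0.00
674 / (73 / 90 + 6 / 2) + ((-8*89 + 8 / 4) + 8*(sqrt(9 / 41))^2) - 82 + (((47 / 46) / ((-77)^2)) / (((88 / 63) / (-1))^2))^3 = -690783795455837955798097969551 / 1126169122631380905526034432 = -613.39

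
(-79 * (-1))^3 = 493039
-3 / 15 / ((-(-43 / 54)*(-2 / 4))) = 108 / 215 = 0.50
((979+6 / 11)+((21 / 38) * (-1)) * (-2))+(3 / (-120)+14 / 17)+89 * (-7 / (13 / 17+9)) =10824539601 / 11795960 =917.65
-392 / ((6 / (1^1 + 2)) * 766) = -98 / 383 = -0.26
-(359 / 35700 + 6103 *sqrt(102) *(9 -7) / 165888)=-0.75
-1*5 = -5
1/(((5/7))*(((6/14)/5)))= 49/3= 16.33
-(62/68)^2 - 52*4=-208.83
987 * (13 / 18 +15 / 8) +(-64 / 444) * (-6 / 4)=2276543 / 888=2563.67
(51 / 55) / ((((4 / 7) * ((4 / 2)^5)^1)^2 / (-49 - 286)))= -167433 / 180224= -0.93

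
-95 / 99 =-0.96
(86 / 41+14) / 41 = 660 / 1681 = 0.39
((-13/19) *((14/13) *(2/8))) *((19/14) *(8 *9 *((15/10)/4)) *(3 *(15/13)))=-1215/52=-23.37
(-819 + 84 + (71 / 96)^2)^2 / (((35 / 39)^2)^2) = 1308538120648347121 / 1573519360000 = 831599.63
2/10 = 1/5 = 0.20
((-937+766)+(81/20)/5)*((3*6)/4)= -153171/200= -765.86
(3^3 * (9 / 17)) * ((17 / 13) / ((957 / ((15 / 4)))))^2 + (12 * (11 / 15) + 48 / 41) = 562451776111 / 56408157520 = 9.97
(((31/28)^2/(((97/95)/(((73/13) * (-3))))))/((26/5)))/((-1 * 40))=19993605/205633792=0.10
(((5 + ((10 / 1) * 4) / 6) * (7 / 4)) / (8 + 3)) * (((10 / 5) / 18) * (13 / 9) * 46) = 73255 / 5346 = 13.70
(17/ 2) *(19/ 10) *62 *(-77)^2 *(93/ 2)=5521138161/ 20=276056908.05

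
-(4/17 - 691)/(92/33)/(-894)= -129173/466072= -0.28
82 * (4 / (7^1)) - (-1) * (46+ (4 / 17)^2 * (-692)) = 110346 / 2023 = 54.55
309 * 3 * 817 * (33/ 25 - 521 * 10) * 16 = -1577936270448/ 25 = -63117450817.92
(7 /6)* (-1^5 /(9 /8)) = -28 /27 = -1.04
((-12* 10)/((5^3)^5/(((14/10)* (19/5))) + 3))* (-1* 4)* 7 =0.00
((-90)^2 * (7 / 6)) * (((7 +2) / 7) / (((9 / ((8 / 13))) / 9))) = 97200 / 13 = 7476.92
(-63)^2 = 3969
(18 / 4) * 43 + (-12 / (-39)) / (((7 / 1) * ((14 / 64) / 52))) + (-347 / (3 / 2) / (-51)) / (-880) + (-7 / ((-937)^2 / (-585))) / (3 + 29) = 2362600172584117 / 11584555123680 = 203.94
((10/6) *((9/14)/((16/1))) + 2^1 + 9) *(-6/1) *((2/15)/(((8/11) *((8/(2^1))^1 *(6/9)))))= -81807/17920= -4.57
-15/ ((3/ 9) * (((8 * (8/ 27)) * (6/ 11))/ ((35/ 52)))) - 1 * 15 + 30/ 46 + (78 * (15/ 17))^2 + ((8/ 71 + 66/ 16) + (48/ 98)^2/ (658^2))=3839453140042022454971/ 816359209992714752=4703.14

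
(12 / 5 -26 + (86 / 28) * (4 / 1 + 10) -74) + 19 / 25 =-1346 / 25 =-53.84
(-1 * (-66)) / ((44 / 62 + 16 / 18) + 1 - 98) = -18414 / 26617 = -0.69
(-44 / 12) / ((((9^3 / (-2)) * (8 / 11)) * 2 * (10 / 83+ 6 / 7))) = 70301 / 9937728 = 0.01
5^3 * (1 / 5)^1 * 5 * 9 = 1125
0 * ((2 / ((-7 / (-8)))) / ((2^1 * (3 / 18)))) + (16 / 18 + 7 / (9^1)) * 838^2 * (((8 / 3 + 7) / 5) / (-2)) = -10182538 / 9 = -1131393.11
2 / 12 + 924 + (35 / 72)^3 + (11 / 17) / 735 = 1436869037351 / 1554577920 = 924.28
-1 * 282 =-282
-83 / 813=-0.10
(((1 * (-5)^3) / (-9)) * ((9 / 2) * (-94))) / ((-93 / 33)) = 64625 / 31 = 2084.68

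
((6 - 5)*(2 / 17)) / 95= 2 / 1615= 0.00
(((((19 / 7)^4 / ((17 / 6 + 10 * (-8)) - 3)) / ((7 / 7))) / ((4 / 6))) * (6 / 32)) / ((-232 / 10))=17593335 / 2143459136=0.01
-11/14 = -0.79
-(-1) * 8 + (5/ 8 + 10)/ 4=341/ 32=10.66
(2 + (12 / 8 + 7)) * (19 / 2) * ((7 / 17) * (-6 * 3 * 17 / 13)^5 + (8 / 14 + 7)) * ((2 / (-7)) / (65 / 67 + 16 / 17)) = 502055542235056389 / 11316268054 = 44365822.71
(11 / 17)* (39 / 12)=143 / 68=2.10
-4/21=-0.19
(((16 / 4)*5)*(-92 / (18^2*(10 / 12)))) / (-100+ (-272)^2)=-46 / 498717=-0.00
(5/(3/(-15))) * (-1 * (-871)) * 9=-195975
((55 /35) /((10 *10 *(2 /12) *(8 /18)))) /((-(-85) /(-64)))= -2376 /14875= -0.16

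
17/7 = 2.43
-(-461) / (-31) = -461 / 31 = -14.87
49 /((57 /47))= 40.40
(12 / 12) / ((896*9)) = 1 / 8064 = 0.00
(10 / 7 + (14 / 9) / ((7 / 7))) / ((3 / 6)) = 376 / 63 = 5.97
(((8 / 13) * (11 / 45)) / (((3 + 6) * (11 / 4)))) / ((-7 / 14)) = -64 / 5265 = -0.01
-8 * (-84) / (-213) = -224 / 71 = -3.15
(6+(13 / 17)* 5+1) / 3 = 184 / 51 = 3.61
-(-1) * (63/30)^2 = 441/100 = 4.41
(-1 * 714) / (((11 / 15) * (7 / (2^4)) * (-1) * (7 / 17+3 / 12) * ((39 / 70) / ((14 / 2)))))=18126080 / 429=42251.93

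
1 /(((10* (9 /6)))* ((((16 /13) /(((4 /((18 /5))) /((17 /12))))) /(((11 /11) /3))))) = 13 /918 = 0.01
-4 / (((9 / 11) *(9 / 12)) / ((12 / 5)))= -704 / 45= -15.64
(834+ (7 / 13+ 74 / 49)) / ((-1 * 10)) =-532563 / 6370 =-83.60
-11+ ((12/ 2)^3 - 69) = 136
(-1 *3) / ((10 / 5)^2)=-3 / 4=-0.75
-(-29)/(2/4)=58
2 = 2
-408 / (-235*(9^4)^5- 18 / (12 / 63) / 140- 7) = 16320 / 114282055315135130729707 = 0.00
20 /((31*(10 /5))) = 0.32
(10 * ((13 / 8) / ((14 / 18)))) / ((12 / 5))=975 / 112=8.71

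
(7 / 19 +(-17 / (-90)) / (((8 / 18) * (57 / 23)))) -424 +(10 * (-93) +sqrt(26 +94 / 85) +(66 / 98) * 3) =-150982841 / 111720 +48 * sqrt(85) / 85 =-1346.23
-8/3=-2.67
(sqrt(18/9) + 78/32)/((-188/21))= -819/3008 - 21 * sqrt(2)/188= -0.43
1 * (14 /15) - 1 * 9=-121 /15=-8.07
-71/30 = -2.37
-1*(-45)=45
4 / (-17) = -4 / 17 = -0.24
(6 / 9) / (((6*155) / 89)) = 0.06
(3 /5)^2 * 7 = 63 /25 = 2.52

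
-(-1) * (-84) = -84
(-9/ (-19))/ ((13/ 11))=99/ 247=0.40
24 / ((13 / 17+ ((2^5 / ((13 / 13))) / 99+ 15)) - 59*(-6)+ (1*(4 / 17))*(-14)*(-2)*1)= 20196 / 316973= 0.06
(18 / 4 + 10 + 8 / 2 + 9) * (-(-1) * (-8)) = -220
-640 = -640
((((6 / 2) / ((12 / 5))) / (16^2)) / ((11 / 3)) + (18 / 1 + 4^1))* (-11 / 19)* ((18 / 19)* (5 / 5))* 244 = -136054827 / 46208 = -2944.40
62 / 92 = 31 / 46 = 0.67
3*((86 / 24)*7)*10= 1505 / 2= 752.50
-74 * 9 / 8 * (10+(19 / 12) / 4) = -55389 / 64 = -865.45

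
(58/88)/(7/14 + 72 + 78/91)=203/22594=0.01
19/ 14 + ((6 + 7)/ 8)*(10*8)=131.36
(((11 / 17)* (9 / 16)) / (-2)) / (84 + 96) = -11 / 10880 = -0.00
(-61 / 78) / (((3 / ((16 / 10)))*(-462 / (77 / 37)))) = 122 / 64935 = 0.00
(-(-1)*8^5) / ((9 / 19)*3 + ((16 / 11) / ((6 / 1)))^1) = 20545536 / 1043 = 19698.50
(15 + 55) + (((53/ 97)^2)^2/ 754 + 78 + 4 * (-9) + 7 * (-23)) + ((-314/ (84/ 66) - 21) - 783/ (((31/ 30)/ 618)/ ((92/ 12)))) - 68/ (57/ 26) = -2964499039094080752661/ 825644082223506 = -3590529.02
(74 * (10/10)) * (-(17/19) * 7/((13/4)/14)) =-493136/247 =-1996.50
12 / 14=6 / 7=0.86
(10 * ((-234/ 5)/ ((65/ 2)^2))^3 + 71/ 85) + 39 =581162465818/ 14589453125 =39.83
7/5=1.40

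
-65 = -65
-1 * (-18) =18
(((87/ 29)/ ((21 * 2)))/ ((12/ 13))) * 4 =13/ 42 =0.31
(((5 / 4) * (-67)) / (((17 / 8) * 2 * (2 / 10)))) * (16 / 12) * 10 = -67000 / 51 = -1313.73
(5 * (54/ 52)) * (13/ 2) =135/ 4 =33.75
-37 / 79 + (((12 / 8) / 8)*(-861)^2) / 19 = 175681829 / 24016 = 7315.20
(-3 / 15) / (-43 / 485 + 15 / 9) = -291 / 2296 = -0.13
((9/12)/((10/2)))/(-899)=-3/17980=-0.00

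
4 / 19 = 0.21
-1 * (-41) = 41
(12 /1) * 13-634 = -478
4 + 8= 12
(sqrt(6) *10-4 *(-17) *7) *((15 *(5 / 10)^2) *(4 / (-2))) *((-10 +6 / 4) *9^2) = 103275 *sqrt(6) / 2 +2457945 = 2584430.53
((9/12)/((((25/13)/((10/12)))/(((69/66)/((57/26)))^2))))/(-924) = -0.00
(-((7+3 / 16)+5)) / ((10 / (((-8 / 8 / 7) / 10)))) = 39 / 2240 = 0.02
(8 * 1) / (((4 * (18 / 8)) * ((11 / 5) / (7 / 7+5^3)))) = 560 / 11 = 50.91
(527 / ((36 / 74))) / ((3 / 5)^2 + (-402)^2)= 487475 / 72721962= 0.01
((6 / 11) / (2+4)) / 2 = 1 / 22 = 0.05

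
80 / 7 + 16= 192 / 7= 27.43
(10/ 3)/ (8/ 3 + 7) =10/ 29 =0.34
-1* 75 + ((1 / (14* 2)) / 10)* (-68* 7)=-767 / 10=-76.70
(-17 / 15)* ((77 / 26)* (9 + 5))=-9163 / 195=-46.99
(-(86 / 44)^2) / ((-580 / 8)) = 1849 / 35090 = 0.05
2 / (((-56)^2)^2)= 1 / 4917248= 0.00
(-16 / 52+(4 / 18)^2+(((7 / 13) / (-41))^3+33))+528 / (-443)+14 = 247489618016548 / 5433383657871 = 45.55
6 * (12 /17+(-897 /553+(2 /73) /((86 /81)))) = -157648356 /29509739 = -5.34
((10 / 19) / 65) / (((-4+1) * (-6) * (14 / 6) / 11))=11 / 5187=0.00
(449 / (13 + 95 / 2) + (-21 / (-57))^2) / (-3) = -330107 / 131043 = -2.52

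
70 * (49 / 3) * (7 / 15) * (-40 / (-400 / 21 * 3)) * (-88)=-1479016 / 45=-32867.02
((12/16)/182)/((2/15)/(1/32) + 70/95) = 855/1038128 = 0.00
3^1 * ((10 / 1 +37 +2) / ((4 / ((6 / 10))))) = 441 / 20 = 22.05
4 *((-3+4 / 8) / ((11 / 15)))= -150 / 11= -13.64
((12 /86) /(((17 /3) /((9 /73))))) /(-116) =-81 /3095054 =-0.00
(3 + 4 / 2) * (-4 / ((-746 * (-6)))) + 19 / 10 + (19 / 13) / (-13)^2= 46813177 / 24584430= 1.90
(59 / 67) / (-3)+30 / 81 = 0.08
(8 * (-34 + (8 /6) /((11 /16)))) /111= -8464 /3663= -2.31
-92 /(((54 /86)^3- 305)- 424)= 1828661 /14485230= 0.13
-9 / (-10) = 9 / 10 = 0.90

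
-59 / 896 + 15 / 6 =2181 / 896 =2.43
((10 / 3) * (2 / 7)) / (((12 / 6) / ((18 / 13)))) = 60 / 91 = 0.66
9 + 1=10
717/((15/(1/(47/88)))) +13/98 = 2064191/23030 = 89.63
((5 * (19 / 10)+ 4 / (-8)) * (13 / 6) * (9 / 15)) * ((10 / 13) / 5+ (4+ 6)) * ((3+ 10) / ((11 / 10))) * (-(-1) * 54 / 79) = 75816 / 79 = 959.70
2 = 2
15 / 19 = 0.79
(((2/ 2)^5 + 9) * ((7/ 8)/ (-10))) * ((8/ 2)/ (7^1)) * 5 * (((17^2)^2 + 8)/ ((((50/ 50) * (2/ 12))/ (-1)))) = 1252935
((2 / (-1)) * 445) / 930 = -0.96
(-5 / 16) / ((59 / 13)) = -0.07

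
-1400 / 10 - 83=-223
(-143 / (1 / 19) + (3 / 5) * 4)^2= 184226329 / 25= 7369053.16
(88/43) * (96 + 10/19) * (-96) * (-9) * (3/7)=59761152/817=73147.06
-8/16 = -1/2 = -0.50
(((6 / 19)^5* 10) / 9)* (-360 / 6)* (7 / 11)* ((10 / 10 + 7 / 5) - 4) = 5806080 / 27237089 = 0.21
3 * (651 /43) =1953 /43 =45.42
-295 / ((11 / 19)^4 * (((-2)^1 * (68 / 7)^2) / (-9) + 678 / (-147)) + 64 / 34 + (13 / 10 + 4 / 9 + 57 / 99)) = -10568062208550 / 216388650607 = -48.84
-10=-10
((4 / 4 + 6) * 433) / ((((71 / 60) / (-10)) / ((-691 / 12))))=104721050 / 71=1474944.37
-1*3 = -3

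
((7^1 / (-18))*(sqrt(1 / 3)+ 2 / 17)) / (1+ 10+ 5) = -7*sqrt(3) / 864- 7 / 2448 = -0.02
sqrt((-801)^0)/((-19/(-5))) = 0.26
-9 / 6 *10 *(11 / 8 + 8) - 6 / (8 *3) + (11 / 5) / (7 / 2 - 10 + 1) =-141.28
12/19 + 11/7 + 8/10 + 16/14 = 2757/665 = 4.15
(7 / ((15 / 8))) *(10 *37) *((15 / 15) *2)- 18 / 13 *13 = 8234 / 3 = 2744.67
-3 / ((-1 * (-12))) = -1 / 4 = -0.25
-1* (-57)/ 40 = 57/ 40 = 1.42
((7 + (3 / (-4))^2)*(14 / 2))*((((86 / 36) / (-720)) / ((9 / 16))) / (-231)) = 473 / 349920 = 0.00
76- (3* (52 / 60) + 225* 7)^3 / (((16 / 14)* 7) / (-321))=157545404070.11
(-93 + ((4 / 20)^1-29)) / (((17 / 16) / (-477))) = 54681.04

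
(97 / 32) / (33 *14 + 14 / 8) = 97 / 14840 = 0.01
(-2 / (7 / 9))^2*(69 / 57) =7452 / 931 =8.00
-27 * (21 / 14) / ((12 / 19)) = -513 / 8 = -64.12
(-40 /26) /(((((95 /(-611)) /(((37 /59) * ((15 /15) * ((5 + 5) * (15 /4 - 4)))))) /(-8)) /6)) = 834720 /1121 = 744.62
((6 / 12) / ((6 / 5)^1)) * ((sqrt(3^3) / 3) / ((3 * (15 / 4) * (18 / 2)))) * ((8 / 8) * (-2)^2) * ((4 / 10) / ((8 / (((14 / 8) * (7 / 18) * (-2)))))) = -49 * sqrt(3) / 43740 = -0.00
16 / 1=16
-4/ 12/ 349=-1/ 1047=-0.00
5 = 5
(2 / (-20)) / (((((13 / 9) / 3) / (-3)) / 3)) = 243 / 130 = 1.87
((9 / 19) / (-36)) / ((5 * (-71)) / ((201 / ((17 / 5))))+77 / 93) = 6231 / 2451608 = 0.00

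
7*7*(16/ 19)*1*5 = 206.32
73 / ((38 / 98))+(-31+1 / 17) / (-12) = 369851 / 1938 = 190.84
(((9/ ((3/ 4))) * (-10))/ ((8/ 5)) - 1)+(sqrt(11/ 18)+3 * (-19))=-133+sqrt(22)/ 6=-132.22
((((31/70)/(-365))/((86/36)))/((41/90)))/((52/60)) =-15066/11711609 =-0.00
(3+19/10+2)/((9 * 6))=23/180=0.13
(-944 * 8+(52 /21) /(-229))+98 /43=-1561186378 /206787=-7549.73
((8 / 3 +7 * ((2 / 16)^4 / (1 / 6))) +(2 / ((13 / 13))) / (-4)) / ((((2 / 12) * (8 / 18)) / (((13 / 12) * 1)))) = 521625 / 16384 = 31.84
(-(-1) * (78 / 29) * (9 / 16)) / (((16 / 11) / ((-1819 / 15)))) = -2341053 / 18560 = -126.13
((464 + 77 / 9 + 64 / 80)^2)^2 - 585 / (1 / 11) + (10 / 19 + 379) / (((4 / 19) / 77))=823495264150542679 / 16402500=50205472589.58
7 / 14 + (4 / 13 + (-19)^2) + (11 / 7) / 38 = 361.85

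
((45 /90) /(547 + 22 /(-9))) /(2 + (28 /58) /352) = 88 /191815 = 0.00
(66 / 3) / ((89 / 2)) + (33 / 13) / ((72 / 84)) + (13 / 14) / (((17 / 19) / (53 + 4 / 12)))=48579569 / 826098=58.81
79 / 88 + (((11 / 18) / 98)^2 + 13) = 475701857 / 34228656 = 13.90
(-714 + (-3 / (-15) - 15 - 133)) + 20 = -4209 / 5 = -841.80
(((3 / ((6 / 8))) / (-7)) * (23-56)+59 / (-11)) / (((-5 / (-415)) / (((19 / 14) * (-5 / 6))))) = -8192515 / 6468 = -1266.62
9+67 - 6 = 70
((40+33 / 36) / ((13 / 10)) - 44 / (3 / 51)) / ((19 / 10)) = -279445 / 741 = -377.12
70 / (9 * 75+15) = 7 / 69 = 0.10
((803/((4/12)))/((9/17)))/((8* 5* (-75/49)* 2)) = -668899/18000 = -37.16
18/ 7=2.57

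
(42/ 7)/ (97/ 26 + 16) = 52/ 171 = 0.30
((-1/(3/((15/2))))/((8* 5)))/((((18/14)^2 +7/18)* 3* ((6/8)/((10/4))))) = -245/7204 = -0.03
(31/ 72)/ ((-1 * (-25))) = 31/ 1800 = 0.02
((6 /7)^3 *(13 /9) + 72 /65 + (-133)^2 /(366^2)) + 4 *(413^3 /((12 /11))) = 771420607851442091 /2986549020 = 258298324.48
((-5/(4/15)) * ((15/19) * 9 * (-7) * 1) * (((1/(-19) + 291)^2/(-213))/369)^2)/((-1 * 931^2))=-29182477486208000/23382785570792276853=-0.00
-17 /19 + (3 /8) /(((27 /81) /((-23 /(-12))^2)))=7875 /2432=3.24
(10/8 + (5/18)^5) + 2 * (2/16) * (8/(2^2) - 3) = 1892693/1889568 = 1.00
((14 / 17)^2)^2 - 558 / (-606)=11647469 / 8435621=1.38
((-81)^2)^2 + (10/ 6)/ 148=19112744129/ 444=43046721.01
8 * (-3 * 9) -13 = -229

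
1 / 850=0.00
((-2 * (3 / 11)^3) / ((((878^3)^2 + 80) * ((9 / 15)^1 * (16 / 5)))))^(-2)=293754992873788953094168092032450964373504 / 625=470007988598062324950668900000000000000.00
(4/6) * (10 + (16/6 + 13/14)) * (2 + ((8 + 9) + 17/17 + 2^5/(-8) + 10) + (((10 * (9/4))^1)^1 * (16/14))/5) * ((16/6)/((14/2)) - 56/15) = -946.25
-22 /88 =-1 /4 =-0.25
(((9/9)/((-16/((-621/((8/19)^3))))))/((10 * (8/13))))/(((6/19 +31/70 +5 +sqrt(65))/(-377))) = 21264776184020733/3690870800384 - 1846334529621855 * sqrt(65)/1845435400192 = -2304.73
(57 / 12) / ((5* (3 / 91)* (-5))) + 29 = 6971 / 300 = 23.24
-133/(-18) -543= -9641/18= -535.61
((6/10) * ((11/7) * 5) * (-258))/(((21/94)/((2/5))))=-533544/245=-2177.73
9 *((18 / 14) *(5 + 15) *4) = 6480 / 7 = 925.71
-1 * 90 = -90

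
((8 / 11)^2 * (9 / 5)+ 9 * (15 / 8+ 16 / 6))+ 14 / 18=1855867 / 43560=42.60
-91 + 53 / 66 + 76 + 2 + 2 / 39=-10421 / 858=-12.15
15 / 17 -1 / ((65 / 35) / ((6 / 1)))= -519 / 221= -2.35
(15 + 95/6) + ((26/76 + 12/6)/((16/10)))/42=131375/4256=30.87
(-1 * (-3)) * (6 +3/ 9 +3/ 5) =104/ 5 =20.80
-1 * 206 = -206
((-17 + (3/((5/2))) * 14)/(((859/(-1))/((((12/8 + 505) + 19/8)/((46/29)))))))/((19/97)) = 497901/1305680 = 0.38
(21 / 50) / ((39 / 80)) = 0.86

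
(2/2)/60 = 1/60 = 0.02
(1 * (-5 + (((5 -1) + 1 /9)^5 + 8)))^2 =1386143.61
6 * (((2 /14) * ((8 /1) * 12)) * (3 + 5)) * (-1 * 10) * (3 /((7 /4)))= -552960 /49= -11284.90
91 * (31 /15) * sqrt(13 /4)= 2821 * sqrt(13) /30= 339.04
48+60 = 108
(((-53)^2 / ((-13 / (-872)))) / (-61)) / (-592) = 306181 / 58682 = 5.22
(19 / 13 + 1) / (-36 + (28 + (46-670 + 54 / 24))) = -128 / 32747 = -0.00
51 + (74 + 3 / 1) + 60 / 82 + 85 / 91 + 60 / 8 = 1023531 / 7462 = 137.17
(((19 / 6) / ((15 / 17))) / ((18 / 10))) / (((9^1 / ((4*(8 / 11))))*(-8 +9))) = 5168 / 8019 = 0.64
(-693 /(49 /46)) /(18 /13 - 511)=1.28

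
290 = 290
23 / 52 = 0.44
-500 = -500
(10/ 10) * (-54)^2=2916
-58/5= -11.60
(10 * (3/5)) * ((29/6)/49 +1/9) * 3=185/49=3.78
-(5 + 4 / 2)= -7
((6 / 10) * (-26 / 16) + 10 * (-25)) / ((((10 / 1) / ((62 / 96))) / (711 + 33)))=-12059.35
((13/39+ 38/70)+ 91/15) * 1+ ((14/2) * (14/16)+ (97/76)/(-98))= 243081/18620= 13.05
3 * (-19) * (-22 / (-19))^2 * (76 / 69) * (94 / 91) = -181984 / 2093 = -86.95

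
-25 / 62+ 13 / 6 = 164 / 93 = 1.76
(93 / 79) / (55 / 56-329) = -1736 / 483717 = -0.00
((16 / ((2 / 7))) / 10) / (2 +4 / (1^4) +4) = 14 / 25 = 0.56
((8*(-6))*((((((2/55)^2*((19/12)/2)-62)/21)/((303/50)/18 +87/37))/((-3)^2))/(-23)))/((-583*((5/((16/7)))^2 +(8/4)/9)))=341077172224/3909559688498387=0.00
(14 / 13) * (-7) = -98 / 13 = -7.54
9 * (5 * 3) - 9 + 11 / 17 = 2153 / 17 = 126.65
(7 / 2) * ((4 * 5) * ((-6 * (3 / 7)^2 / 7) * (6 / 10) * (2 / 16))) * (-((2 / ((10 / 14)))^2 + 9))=34101 / 2450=13.92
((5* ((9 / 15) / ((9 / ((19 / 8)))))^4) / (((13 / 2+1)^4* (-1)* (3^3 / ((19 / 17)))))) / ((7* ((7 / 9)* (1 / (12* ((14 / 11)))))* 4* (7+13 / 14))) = -2476099 / 680933385000000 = -0.00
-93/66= -31/22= -1.41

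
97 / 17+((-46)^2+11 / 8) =288739 / 136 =2123.08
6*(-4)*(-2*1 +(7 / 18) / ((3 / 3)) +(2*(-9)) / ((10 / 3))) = 2524 / 15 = 168.27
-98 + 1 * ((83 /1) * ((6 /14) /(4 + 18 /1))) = -14843 /154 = -96.38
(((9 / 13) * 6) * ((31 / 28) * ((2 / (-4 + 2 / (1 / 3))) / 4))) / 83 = 837 / 60424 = 0.01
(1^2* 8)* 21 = 168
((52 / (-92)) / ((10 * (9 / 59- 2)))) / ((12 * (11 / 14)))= 0.00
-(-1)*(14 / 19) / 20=7 / 190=0.04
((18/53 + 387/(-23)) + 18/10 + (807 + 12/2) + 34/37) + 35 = 188131932/225515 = 834.23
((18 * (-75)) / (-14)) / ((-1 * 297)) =-25 / 77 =-0.32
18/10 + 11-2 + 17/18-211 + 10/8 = -35641/180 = -198.01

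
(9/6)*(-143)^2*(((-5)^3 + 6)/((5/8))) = -29201172/5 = -5840234.40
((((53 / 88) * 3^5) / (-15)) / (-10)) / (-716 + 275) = -477 / 215600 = -0.00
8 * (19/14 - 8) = -53.14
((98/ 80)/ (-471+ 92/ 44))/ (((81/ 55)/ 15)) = -29645/ 1114128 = -0.03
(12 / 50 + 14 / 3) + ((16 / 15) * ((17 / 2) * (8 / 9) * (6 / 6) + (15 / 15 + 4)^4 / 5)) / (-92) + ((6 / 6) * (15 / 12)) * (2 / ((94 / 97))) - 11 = -14740667 / 2918700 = -5.05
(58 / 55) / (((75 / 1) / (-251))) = -14558 / 4125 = -3.53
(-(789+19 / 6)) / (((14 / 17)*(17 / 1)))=-679 / 12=-56.58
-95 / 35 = -19 / 7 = -2.71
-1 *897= -897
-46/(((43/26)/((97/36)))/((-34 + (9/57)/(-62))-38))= 820001819/151962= 5396.10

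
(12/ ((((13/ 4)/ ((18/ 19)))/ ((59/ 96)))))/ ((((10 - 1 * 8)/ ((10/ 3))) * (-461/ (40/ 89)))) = -35400/ 10134163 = -0.00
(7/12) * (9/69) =7/92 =0.08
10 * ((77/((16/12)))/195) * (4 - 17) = -77/2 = -38.50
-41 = -41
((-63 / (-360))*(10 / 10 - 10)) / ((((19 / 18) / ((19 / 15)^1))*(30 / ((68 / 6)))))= -357 / 500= -0.71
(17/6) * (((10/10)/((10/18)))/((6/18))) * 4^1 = 306/5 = 61.20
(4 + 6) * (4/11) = 40/11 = 3.64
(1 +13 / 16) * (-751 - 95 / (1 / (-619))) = 841783 / 8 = 105222.88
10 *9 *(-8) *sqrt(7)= -1904.94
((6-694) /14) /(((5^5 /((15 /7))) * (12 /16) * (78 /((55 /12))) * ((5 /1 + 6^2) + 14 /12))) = -344 /5494125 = -0.00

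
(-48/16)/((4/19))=-14.25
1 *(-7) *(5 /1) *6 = -210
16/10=8/5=1.60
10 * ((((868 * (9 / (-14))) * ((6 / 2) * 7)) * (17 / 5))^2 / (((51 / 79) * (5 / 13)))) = 1598214598344 / 25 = 63928583933.76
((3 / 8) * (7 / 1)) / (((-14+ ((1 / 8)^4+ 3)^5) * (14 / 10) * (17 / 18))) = 7782220156096217088 / 898052337619435309469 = 0.01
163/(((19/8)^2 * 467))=10432/168587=0.06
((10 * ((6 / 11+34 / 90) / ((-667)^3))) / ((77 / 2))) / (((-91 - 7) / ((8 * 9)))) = 7312 / 12315640187389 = 0.00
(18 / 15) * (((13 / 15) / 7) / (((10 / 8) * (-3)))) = -104 / 2625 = -0.04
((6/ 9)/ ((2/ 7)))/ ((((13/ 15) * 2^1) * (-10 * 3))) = -7/ 156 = -0.04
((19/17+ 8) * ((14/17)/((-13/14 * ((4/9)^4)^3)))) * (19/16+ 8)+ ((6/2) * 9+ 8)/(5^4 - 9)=-1250645.21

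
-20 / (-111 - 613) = 0.03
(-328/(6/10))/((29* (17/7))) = -11480/1479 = -7.76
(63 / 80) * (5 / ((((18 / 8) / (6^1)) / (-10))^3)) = -224000 / 3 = -74666.67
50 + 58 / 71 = 3608 / 71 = 50.82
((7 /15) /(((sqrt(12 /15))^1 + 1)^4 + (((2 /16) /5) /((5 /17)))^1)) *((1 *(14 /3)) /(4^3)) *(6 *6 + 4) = 71050 /8829 - 31360 *sqrt(5) /8829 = 0.10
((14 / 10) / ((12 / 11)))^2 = 5929 / 3600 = 1.65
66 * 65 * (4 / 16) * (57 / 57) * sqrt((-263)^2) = 564135 / 2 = 282067.50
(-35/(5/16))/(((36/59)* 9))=-1652/81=-20.40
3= 3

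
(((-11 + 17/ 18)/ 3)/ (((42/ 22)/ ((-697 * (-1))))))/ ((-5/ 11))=15264997/ 5670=2692.24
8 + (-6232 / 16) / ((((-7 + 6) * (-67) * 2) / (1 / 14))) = 29237 / 3752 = 7.79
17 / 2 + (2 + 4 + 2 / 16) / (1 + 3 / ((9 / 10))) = 1031 / 104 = 9.91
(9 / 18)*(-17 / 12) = -17 / 24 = -0.71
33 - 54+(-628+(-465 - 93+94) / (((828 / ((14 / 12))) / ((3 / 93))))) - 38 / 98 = -612586714 / 943299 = -649.41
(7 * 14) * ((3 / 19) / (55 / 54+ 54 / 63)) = 111132 / 13471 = 8.25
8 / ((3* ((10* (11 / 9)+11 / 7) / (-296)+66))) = 49728 / 1229899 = 0.04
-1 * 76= -76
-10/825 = -0.01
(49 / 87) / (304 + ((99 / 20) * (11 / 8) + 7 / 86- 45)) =337120 / 159149709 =0.00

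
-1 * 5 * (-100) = 500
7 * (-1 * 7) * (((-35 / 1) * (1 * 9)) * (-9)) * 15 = -2083725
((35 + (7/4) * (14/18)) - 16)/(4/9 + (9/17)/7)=87227/2228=39.15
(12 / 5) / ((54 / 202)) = 404 / 45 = 8.98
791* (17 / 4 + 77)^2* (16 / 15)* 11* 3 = 183808625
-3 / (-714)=1 / 238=0.00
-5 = -5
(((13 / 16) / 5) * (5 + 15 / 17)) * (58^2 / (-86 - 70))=-4205 / 204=-20.61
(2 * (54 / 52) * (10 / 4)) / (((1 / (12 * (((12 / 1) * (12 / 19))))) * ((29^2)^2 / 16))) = 1866240 / 174698407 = 0.01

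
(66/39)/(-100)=-11/650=-0.02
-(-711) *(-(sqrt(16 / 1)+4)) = -5688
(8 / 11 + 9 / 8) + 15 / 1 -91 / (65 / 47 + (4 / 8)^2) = -1050223 / 27016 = -38.87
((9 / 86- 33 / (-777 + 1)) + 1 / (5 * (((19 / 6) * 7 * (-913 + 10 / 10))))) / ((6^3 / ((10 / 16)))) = 31023157 / 72853288704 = 0.00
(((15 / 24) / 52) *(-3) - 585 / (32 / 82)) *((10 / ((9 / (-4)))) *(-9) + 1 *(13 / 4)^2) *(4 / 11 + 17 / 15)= -639049325 / 5632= -113467.56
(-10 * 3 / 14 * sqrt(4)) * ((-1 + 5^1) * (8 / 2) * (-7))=480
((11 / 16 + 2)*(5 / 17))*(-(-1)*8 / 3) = 215 / 102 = 2.11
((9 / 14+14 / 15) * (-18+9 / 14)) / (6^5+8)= -26811 / 7628320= -0.00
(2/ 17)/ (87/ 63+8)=42/ 3349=0.01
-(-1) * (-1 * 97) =-97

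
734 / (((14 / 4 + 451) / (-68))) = -109.82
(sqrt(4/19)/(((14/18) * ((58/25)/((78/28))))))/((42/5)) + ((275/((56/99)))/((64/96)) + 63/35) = 14625 * sqrt(19)/755972 + 409383/560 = 731.13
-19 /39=-0.49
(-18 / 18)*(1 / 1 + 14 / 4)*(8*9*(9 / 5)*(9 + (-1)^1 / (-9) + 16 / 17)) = -498312 / 85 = -5862.49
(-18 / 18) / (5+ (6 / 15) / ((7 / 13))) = -0.17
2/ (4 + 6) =1/ 5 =0.20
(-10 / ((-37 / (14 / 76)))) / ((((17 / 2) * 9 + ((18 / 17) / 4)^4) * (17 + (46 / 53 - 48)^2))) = 3753767824 / 12911836114515609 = 0.00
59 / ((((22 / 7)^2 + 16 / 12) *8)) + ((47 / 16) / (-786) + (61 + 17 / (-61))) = 19398316273 / 316060032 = 61.38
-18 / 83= -0.22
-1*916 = -916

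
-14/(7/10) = -20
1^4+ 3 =4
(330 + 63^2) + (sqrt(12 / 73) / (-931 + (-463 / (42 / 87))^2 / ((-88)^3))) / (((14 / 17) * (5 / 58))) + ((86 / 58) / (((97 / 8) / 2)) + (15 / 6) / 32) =774015665 / 180032 - 18814078976 * sqrt(219) / 45454387685365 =4299.32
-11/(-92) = 11/92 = 0.12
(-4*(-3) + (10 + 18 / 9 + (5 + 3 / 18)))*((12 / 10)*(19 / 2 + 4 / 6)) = 2135 / 6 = 355.83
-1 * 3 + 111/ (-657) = -694/ 219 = -3.17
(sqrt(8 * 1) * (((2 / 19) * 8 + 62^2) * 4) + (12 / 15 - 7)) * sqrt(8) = 2337664 / 19 - 62 * sqrt(2) / 5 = 123017.41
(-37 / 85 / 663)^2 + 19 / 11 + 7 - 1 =269950327184 / 34934746275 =7.73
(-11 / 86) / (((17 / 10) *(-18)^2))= -55 / 236844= -0.00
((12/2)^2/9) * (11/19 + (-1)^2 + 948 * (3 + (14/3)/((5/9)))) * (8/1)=32858688/95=345880.93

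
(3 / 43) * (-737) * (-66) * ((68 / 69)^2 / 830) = 37486768 / 9440005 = 3.97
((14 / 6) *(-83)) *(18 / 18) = -581 / 3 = -193.67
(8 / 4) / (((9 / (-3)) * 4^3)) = -1 / 96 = -0.01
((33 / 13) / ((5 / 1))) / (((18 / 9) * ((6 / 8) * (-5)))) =-22 / 325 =-0.07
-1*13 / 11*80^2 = -83200 / 11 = -7563.64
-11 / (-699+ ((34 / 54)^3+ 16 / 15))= 1082565 / 68662544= 0.02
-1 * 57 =-57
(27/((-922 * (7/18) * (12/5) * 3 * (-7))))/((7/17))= 2295/632492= 0.00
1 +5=6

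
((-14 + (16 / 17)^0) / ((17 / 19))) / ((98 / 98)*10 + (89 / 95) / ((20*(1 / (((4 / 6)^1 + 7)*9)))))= -1.10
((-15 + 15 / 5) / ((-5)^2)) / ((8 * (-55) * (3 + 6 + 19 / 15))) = 9 / 84700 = 0.00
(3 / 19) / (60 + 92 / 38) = 3 / 1186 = 0.00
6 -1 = 5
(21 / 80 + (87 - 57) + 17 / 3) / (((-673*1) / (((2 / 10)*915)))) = -526003 / 53840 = -9.77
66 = 66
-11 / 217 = -0.05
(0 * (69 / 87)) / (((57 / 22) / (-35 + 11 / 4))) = 0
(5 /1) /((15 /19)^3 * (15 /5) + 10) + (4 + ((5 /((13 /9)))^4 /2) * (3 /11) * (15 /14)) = 38673788733 /1521844324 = 25.41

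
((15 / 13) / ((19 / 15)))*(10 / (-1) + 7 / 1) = -675 / 247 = -2.73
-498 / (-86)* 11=2739 / 43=63.70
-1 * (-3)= 3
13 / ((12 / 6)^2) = 13 / 4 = 3.25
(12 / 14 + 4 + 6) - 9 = 13 / 7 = 1.86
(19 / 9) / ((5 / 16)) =304 / 45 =6.76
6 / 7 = 0.86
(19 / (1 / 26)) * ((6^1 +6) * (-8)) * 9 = -426816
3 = 3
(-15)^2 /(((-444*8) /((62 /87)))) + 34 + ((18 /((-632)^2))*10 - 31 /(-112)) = 34.23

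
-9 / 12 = -3 / 4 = -0.75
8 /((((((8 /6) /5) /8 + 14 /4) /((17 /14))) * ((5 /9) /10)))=18360 /371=49.49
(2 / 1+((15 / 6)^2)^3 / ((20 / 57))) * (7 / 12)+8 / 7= 8777789 / 21504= 408.19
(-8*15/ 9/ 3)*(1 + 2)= -40/ 3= -13.33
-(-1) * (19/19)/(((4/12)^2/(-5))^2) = 2025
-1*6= -6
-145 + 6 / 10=-722 / 5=-144.40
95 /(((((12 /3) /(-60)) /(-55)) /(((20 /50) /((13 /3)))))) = 94050 /13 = 7234.62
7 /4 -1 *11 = -37 /4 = -9.25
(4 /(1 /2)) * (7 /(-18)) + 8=44 /9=4.89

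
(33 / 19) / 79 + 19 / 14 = 28981 / 21014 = 1.38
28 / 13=2.15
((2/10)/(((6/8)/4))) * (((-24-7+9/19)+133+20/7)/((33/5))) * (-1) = -224144/13167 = -17.02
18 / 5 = 3.60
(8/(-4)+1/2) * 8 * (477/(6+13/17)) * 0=0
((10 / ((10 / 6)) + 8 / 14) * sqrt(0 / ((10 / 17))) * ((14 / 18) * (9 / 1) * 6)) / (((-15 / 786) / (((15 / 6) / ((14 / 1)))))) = 0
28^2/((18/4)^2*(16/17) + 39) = 1904/141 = 13.50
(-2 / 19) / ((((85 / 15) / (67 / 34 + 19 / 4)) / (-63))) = 86373 / 10982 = 7.86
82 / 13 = 6.31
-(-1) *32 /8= 4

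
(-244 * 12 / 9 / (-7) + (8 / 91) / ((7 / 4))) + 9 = 106111 / 1911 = 55.53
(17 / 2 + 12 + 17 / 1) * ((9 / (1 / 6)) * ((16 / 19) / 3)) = 10800 / 19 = 568.42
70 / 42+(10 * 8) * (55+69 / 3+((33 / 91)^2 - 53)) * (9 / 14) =225052955 / 173901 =1294.14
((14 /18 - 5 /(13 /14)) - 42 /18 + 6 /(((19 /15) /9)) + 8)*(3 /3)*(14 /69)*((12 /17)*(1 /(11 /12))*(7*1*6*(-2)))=-609174272 /1062347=-573.42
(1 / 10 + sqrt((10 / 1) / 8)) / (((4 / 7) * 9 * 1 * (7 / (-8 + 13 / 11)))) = -25 * sqrt(5) / 264 - 5 / 264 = -0.23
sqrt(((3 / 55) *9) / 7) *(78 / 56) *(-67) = -7839 *sqrt(1155) / 10780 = -24.71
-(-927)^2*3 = -2577987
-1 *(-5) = 5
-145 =-145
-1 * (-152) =152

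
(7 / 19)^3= 343 / 6859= 0.05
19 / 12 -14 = -149 / 12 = -12.42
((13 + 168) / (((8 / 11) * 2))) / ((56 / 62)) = 61721 / 448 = 137.77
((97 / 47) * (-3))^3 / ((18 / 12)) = -16428114 / 103823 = -158.23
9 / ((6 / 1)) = 3 / 2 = 1.50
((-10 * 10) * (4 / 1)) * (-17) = 6800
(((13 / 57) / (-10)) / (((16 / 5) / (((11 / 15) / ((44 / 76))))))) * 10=-13 / 144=-0.09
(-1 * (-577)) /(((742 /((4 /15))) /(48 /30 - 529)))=-109.37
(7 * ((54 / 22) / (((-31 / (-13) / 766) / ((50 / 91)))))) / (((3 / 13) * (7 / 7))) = 13141.06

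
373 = 373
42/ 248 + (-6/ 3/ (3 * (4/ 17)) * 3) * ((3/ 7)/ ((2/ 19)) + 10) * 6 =-622767/ 868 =-717.47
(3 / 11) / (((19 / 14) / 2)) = 84 / 209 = 0.40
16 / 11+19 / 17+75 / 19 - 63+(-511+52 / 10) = -9988912 / 17765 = -562.28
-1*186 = -186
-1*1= -1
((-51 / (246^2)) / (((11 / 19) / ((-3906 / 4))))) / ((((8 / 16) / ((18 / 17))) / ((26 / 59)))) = 1447173 / 1090969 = 1.33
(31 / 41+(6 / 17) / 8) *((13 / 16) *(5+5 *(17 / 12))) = 7.86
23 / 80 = 0.29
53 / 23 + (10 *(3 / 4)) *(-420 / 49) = -9979 / 161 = -61.98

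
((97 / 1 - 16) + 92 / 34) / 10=1423 / 170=8.37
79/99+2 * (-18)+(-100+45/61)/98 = -3061825/84546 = -36.21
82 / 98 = 41 / 49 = 0.84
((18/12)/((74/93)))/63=31/1036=0.03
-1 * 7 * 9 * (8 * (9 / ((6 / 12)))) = -9072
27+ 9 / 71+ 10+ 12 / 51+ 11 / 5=238757 / 6035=39.56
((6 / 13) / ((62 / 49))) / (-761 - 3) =-147 / 307892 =-0.00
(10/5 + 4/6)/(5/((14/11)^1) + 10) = 112/585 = 0.19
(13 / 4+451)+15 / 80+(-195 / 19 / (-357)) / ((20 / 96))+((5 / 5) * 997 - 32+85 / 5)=51969555 / 36176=1436.58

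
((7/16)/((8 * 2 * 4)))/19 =7/19456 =0.00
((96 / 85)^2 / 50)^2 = 21233664 / 32625390625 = 0.00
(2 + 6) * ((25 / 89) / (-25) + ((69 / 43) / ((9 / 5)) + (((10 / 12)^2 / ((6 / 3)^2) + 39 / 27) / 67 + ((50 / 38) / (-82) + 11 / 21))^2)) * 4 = 12321023361175173515 / 331019873877747096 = 37.22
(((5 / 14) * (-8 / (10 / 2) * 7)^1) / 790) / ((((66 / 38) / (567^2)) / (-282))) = 264294.29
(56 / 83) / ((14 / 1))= 4 / 83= 0.05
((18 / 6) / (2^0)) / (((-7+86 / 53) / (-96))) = 5088 / 95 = 53.56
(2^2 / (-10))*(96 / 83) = -192 / 415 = -0.46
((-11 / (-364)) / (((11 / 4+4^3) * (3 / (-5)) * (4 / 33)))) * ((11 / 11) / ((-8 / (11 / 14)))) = 6655 / 10885056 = 0.00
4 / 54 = 2 / 27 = 0.07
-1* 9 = -9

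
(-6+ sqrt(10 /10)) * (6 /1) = -30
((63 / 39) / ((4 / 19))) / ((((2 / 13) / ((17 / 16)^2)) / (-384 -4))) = -11185167 / 512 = -21846.03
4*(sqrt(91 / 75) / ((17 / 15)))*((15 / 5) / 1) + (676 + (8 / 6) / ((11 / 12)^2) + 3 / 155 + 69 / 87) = 690.06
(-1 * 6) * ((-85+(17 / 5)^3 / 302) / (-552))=-3203837 / 3473000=-0.92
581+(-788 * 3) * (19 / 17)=-35039 / 17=-2061.12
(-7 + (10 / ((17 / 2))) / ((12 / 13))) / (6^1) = -146 / 153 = -0.95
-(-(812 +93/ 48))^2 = -169598529/ 256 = -662494.25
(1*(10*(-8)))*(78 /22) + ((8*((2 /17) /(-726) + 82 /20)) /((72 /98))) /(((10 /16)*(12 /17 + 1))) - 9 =-593954783 /2368575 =-250.76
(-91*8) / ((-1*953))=728 / 953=0.76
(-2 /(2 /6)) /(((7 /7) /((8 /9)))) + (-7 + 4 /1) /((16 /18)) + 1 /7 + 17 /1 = 1417 /168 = 8.43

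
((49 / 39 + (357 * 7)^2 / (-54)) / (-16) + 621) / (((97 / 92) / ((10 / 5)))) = 225295741 / 15132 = 14888.70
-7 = -7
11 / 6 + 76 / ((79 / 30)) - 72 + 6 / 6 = -19105 / 474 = -40.31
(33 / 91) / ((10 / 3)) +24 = 21939 / 910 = 24.11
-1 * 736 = -736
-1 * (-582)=582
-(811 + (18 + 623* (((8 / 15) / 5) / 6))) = -189017 / 225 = -840.08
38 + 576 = 614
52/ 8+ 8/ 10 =7.30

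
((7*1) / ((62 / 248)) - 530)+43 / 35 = -17527 / 35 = -500.77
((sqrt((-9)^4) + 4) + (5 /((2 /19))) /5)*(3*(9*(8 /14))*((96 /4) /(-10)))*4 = -13996.80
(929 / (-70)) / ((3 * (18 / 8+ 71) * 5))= -1858 / 153825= -0.01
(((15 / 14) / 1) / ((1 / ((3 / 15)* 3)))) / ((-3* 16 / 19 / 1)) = -57 / 224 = -0.25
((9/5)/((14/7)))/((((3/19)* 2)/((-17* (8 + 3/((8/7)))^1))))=-514.78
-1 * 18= -18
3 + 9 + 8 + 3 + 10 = 33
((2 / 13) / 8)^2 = 1 / 2704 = 0.00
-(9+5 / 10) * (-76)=722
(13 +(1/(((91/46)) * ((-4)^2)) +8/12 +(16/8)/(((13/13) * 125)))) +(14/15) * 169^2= 2427028931/91000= 26670.65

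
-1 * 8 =-8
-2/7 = -0.29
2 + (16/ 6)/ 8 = 7/ 3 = 2.33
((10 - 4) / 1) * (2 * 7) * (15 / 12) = 105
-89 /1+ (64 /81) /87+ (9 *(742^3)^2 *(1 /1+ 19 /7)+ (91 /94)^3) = 32653450597822775139820219885 /5853125448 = 5578805868406662439.92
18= 18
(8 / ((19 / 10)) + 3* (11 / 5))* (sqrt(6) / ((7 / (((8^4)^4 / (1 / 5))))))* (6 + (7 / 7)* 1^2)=289074801081843712* sqrt(6) / 19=37267671586687564.63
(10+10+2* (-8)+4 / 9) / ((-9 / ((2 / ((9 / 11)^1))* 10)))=-12.07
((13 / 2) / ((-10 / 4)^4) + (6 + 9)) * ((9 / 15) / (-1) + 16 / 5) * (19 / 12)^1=62.44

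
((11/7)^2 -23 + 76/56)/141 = -1879/13818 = -0.14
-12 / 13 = -0.92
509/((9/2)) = 1018/9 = 113.11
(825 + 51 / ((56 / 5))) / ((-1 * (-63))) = 13.17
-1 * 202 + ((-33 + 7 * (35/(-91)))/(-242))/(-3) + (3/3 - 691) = -4209580/4719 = -892.05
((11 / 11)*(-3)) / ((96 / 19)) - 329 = -10547 / 32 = -329.59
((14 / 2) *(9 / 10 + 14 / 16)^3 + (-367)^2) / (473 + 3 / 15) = 663277029 / 2329600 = 284.72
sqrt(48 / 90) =2 * sqrt(30) / 15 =0.73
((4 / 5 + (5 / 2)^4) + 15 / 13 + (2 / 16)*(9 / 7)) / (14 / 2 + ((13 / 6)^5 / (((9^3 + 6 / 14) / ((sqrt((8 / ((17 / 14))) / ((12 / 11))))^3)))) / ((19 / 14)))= 5524826271565501114971219 / 929384756826691372198355 - 56615282537554704249*sqrt(3927) / 5836011031878752729660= 5.34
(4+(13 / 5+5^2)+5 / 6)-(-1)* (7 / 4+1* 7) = 2471 / 60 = 41.18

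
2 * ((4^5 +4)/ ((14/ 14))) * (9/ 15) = 6168/ 5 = 1233.60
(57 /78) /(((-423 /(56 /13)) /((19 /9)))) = -10108 /643383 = -0.02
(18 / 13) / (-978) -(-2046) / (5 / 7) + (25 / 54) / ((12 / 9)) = 2185342691 / 762840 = 2864.75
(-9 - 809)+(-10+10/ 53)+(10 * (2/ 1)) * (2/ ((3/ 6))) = -39634/ 53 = -747.81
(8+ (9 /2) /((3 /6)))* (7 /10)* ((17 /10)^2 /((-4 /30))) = -103173 /400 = -257.93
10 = 10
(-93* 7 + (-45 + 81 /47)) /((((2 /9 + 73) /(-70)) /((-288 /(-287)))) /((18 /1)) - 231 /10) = 3044863872 /101562817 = 29.98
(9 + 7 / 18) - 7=43 / 18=2.39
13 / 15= 0.87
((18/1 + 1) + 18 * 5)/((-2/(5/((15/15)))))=-545/2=-272.50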